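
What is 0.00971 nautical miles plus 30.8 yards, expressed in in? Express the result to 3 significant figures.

1820 inches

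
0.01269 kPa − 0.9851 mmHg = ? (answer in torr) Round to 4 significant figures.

-0.8899 torr

0.01269 kPa = 0.0951828 torr and 0.9851 mmHg = 0.985100 torr.
0.0951828 − 0.985100 ≈ -0.8899 torr.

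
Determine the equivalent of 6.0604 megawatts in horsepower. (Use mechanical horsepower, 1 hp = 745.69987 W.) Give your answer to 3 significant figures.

8130 horsepower

1 MW = 1341.02 horsepower.
Then 6.0604 × 1341.02 ≈ 8130 hp.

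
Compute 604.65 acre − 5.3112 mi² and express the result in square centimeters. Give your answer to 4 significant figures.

604.65 acre = 2.44693 × 10^10 cm² and 5.3112 mi² = 1.37559 × 10^11 cm².
2.44693 × 10^10 − 1.37559 × 10^11 ≈ -1.131 × 10^11 cm².

-1.131 × 10^11 square centimeters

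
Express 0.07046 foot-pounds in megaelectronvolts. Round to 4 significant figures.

5.963e+11 MeV

1 ft·lbf = 8.46235e+12 MeV.
Thus 0.07046 × 8.46235e+12 ≈ 5.963e+11 MeV.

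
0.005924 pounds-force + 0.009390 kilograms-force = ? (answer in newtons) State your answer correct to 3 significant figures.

0.118 N

0.005924 lbf = 0.0263513 N and 0.009390 kgf = 0.0920844 N.
0.0263513 + 0.0920844 ≈ 0.118 N.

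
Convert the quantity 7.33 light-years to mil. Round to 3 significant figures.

1 ly = 3.72470e+20 mils.
Thus 7.33 × 3.72470e+20 ≈ 2.73e+21 mil.

2.73e+21 mil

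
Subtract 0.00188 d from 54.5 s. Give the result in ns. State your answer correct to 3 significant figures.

54.5 s = 5.45000e+10 ns and 0.00188 d = 1.62432e+11 ns.
5.45000e+10 − 1.62432e+11 ≈ -1.08e+11 ns.

-1.08e+11 ns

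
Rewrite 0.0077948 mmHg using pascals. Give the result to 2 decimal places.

1.04 Pa

1 mmHg = 133.322 Pa.
Then 0.0077948 × 133.322 ≈ 1.04 Pa.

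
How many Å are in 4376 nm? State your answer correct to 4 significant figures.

43760 Å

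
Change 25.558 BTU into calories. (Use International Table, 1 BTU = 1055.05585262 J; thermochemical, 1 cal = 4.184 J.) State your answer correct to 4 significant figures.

1 BTU = 252.164 cal.
Then 25.558 × 252.164 ≈ 6445 cal.

6445 cal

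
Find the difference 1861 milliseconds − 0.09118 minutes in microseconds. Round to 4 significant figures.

1861 ms = 1.86100 × 10^6 μs and 0.09118 min = 5.47080 × 10^6 μs.
1.86100 × 10^6 − 5.47080 × 10^6 ≈ -3.610 × 10^6 μs.

-3.610 × 10^6 μs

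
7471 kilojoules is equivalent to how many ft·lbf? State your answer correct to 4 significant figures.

5.510 × 10^6 foot-pounds

1 kJ = 737.562 foot-pounds.
7471 × 737.562 ≈ 5.510 × 10^6 ft·lbf.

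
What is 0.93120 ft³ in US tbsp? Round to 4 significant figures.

1783 US tablespoons

1 cubic foot = 1915.01 US tablespoons.
Thus 0.93120 × 1915.01 ≈ 1783 US tbsp.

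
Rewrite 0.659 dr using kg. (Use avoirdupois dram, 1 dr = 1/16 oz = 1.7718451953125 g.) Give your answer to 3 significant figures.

0.00117 kg

1 dr = 0.00177185 kg.
0.659 × 0.00177185 ≈ 0.00117 kg.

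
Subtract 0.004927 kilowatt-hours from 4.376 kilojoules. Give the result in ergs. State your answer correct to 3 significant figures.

-1.34e+11 erg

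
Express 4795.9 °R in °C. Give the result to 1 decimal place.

2391.2 degrees Celsius

°R = (°C + 273.15) × 9/5.
Applying the formula gives 2391.2 °C.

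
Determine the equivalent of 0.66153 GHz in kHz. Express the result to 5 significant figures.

661530 kilohertz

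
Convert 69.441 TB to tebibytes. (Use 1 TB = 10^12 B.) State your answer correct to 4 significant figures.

63.16 TiB

1 terabyte = 0.909495 tebibytes.
So 69.441 × 0.909495 ≈ 63.16 TiB.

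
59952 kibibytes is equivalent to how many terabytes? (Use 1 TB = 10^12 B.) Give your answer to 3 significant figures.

6.14e-5 terabytes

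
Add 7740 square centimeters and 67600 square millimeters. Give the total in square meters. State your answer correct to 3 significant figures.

0.842 square meters

7740 cm² = 0.774000 m² and 67600 mm² = 0.0676000 m².
0.774000 + 0.0676000 ≈ 0.842 m².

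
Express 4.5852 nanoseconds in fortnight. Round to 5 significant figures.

1 ns = 8.26720 × 10^-16 fortnights.
Then 4.5852 × 8.26720 × 10^-16 ≈ 3.7907 × 10^-15 fortnight.

3.7907 × 10^-15 fortnight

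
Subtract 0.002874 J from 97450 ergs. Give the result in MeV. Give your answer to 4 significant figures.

97450 erg = 6.08235e+10 MeV and 0.002874 J = 1.79381e+10 MeV.
6.08235e+10 − 1.79381e+10 ≈ 4.289e+10 MeV.

4.289e+10 MeV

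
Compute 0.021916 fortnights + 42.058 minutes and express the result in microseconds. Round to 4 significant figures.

0.021916 fortnight = 2.65096e+10 μs and 42.058 min = 2.52348e+9 μs.
2.65096e+10 + 2.52348e+9 ≈ 2.903e+10 μs.

2.903e+10 microseconds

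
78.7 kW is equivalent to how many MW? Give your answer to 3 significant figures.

0.0787 MW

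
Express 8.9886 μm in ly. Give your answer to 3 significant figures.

9.50e-22 light-years

1 μm = 1.05700e-22 light-years.
So 8.9886 × 1.05700e-22 ≈ 9.50e-22 ly.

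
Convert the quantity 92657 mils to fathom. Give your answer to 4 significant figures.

1.287 fathoms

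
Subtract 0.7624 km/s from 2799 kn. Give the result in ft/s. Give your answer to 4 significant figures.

2223 ft/s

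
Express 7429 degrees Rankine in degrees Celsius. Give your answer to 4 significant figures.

3854 °C

°R = (°C + 273.15) × 9/5.
Applying the formula gives 3854 °C.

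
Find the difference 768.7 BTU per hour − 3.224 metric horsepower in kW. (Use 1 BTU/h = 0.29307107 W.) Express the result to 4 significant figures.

-2.146 kW

768.7 BTU/h = 0.225284 kW and 3.224 PS = 2.37125 kW.
0.225284 − 2.37125 ≈ -2.146 kW.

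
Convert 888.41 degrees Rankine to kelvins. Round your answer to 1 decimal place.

°R = K × 9/5.
Applying the formula gives 493.6 K.

493.6 K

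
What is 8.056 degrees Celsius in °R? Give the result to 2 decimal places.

°R = (°C + 273.15) × 9/5.
Applying the formula gives 506.17 °R.

506.17 °R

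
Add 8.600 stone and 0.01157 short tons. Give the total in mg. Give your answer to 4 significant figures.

6.511 × 10^7 milligrams

8.600 st = 5.46125 × 10^7 mg and 0.01157 short ton = 1.04961 × 10^7 mg.
5.46125 × 10^7 + 1.04961 × 10^7 ≈ 6.511 × 10^7 mg.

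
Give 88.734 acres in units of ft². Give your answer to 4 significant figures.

3.865 × 10^6 ft²

1 acre = 43560.0 ft².
Then 88.734 × 43560.0 ≈ 3.865 × 10^6 ft².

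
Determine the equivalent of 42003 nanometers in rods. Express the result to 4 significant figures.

8.352e-6 rods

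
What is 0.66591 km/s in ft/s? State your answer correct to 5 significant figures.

2184.7 feet per second

1 kilometer per second = 3280.84 ft/s.
Thus 0.66591 × 3280.84 ≈ 2184.7 ft/s.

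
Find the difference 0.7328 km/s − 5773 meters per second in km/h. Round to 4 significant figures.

-18140 km/h

0.7328 km/s = 2638.08 km/h and 5773 m/s = 20782.8 km/h.
2638.08 − 20782.8 ≈ -18140 km/h.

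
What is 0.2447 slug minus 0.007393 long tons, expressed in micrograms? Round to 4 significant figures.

0.2447 slug = 3.571128 × 10^9 μg and 0.007393 long ton = 7.511635 × 10^9 μg.
3.571128 × 10^9 − 7.511635 × 10^9 ≈ -3.941 × 10^9 μg.

-3.941 × 10^9 μg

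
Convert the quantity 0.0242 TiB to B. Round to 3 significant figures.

1 tebibyte = 1.09951 × 10^12 B.
Then 0.0242 × 1.09951 × 10^12 ≈ 2.66 × 10^10 B.

2.66 × 10^10 B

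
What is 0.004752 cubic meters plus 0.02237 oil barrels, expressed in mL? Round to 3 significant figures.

8310 milliliters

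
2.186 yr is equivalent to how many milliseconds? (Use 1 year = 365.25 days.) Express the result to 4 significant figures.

6.898 × 10^10 ms

1 year = 3.15576 × 10^10 ms.
2.186 × 3.15576 × 10^10 ≈ 6.898 × 10^10 ms.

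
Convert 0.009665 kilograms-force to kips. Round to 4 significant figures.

2.131e-5 kip

1 kilogram-force = 0.00220462 kips.
0.009665 × 0.00220462 ≈ 2.131e-5 kip.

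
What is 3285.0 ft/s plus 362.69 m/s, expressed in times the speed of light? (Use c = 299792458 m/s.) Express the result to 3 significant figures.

3285.0 ft/s = 3.33987e-6 c and 362.69 m/s = 1.20980e-6 c.
3.33987e-6 + 1.20980e-6 ≈ 4.55e-6 c.

4.55e-6 c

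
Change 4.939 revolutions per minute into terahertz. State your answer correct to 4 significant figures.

1 rpm = 1.66667 × 10^-14 terahertz.
So 4.939 × 1.66667 × 10^-14 ≈ 8.232 × 10^-14 THz.

8.232 × 10^-14 terahertz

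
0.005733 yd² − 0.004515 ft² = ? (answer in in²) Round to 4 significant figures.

6.780 square inches

0.005733 yd² = 7.42997 in² and 0.004515 ft² = 0.650160 in².
7.42997 − 0.650160 ≈ 6.780 in².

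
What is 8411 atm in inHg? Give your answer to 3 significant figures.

252000 inHg

1 atm = 29.9213 inches of mercury.
Thus 8411 × 29.9213 ≈ 252000 inHg.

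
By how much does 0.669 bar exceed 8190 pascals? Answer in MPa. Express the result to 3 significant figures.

0.669 bar = 0.0669000 MPa and 8190 Pa = 0.00819000 MPa.
0.0669000 − 0.00819000 ≈ 0.0587 MPa.

0.0587 megapascals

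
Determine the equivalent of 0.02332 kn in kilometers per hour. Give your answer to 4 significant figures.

1 knot = 1.85200 km/h.
0.02332 × 1.85200 ≈ 0.04319 km/h.

0.04319 km/h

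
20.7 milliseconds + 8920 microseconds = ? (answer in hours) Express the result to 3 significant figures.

8.23e-6 h

20.7 ms = 5.75000e-6 h and 8920 μs = 2.47778e-6 h.
5.75000e-6 + 2.47778e-6 ≈ 8.23e-6 h.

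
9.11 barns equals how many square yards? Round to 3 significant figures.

1.09 × 10^-27 square yards

1 barn = 1.19599 × 10^-28 yd².
So 9.11 × 1.19599 × 10^-28 ≈ 1.09 × 10^-27 yd².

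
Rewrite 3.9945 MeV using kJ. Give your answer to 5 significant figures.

6.3999 × 10^-16 kilojoules

1 megaelectronvolt = 1.60218 × 10^-16 kJ.
So 3.9945 × 1.60218 × 10^-16 ≈ 6.3999 × 10^-16 kJ.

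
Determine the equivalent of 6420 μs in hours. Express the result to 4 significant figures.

1 microsecond = 2.77778 × 10^-10 hours.
Then 6420 × 2.77778 × 10^-10 ≈ 1.783 × 10^-6 h.

1.783 × 10^-6 hours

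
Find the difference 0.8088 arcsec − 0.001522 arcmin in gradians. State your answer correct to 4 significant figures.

0.0002214 grad

0.8088 arcsec = 0.000249630 grad and 0.001522 arcmin = 2.81852 × 10^-5 grad.
0.000249630 − 2.81852 × 10^-5 ≈ 0.0002214 grad.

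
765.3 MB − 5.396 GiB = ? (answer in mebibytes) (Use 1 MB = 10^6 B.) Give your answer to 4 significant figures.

765.3 MB = 729.847 MiB and 5.396 GiB = 5525.50 MiB.
729.847 − 5525.50 ≈ -4796 MiB.

-4796 MiB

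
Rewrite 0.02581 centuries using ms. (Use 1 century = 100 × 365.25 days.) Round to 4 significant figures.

1 century = 3.15576 × 10^12 ms.
Then 0.02581 × 3.15576 × 10^12 ≈ 8.145 × 10^10 ms.

8.145 × 10^10 milliseconds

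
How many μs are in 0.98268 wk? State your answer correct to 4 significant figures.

5.943e+11 microseconds

1 wk = 6.04800e+11 microseconds.
Thus 0.98268 × 6.04800e+11 ≈ 5.943e+11 μs.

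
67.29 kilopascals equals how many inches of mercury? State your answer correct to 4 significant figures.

19.87 inHg

1 kPa = 0.295300 inHg.
So 67.29 × 0.295300 ≈ 19.87 inHg.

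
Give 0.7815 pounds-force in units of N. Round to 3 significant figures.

3.48 N

1 lbf = 4.44822 N.
So 0.7815 × 4.44822 ≈ 3.48 N.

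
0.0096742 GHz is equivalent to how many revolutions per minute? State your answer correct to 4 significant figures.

5.805e+8 revolutions per minute

1 gigahertz = 6.00000e+10 revolutions per minute.
So 0.0096742 × 6.00000e+10 ≈ 5.805e+8 rpm.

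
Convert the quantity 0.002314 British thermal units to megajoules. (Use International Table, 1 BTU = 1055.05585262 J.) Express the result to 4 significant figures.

2.441 × 10^-6 megajoules

1 British thermal unit = 0.00105506 MJ.
Thus 0.002314 × 0.00105506 ≈ 2.441 × 10^-6 MJ.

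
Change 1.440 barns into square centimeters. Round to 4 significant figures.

1.440 × 10^-24 cm²

1 barn = 1.00000 × 10^-24 cm².
Then 1.440 × 1.00000 × 10^-24 ≈ 1.440 × 10^-24 cm².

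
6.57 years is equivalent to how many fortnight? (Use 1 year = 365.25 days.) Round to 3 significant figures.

1 yr = 26.0893 fortnight.
Thus 6.57 × 26.0893 ≈ 171 fortnight.

171 fortnight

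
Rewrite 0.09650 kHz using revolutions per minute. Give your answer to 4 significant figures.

5790 revolutions per minute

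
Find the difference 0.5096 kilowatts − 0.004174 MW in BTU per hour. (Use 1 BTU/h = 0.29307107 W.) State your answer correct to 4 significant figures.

0.5096 kW = 1738.83 BTU/h and 0.004174 MW = 14242.3 BTU/h.
1738.83 − 14242.3 ≈ -12500 BTU/h.

-12500 BTU per hour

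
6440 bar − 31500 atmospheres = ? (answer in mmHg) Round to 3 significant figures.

6440 bar = 4.83040e+6 mmHg and 31500 atm = 2.39400e+7 mmHg.
4.83040e+6 − 2.39400e+7 ≈ -1.91e+7 mmHg.

-1.91e+7 mmHg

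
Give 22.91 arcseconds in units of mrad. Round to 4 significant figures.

0.1111 mrad

1 arcsecond = 0.00484814 mrad.
22.91 × 0.00484814 ≈ 0.1111 mrad.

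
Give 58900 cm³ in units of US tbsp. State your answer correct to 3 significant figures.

1 cubic centimeter = 0.0676280 US tbsp.
So 58900 × 0.0676280 ≈ 3980 US tbsp.

3980 US tbsp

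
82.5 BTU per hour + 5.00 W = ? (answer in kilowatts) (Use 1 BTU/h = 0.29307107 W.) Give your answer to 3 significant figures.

82.5 BTU/h = 0.0241784 kW and 5.00 W = 0.00500000 kW.
0.0241784 + 0.00500000 ≈ 0.0292 kW.

0.0292 kilowatts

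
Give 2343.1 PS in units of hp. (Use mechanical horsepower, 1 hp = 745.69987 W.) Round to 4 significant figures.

1 metric horsepower = 0.986320 hp.
2343.1 × 0.986320 ≈ 2311 hp.

2311 hp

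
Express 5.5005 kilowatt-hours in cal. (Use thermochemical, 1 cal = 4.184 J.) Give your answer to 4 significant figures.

4.733e+6 cal

1 kWh = 860421 cal.
5.5005 × 860421 ≈ 4.733e+6 cal.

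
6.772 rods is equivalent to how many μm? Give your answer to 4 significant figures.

1 rod = 5.02920 × 10^6 micrometers.
Then 6.772 × 5.02920 × 10^6 ≈ 3.406 × 10^7 μm.

3.406 × 10^7 μm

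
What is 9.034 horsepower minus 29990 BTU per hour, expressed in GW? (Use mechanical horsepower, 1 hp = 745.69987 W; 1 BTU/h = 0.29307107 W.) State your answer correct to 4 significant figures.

9.034 hp = 6.73665e-6 GW and 29990 BTU/h = 8.78920e-6 GW.
6.73665e-6 − 8.78920e-6 ≈ -2.053e-6 GW.

-2.053e-6 gigawatts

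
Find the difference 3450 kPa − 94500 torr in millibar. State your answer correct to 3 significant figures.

3450 kPa = 34500.0 mbar and 94500 torr = 125990 mbar.
34500.0 − 125990 ≈ -91500 mbar.

-91500 mbar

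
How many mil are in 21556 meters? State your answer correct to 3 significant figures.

1 m = 39370.1 mil.
Then 21556 × 39370.1 ≈ 8.49 × 10^8 mil.

8.49 × 10^8 mils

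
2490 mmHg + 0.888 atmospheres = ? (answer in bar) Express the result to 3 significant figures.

2490 mmHg = 3.31973 bar and 0.888 atm = 0.899766 bar.
3.31973 + 0.899766 ≈ 4.22 bar.

4.22 bar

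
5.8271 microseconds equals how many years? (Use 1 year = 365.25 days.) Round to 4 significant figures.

1 μs = 3.16881e-14 yr.
Then 5.8271 × 3.16881e-14 ≈ 1.846e-13 yr.

1.846e-13 yr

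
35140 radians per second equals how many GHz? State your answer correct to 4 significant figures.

1 rad/s = 1.59155e-10 GHz.
Thus 35140 × 1.59155e-10 ≈ 5.593e-6 GHz.

5.593e-6 GHz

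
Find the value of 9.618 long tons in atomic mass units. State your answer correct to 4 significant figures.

5.885 × 10^30 atomic mass units

1 long ton = 6.11878 × 10^29 u.
Thus 9.618 × 6.11878 × 10^29 ≈ 5.885 × 10^30 u.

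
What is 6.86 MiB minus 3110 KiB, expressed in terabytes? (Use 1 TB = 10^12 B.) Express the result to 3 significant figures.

4.01e-6 terabytes

6.86 MiB = 7.19323e-6 TB and 3110 KiB = 3.18464e-6 TB.
7.19323e-6 − 3.18464e-6 ≈ 4.01e-6 TB.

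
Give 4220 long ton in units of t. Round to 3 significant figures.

4290 t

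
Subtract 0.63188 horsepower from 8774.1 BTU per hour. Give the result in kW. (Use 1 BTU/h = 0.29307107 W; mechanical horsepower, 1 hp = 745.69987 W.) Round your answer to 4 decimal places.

2.1002 kilowatts

8774.1 BTU/h = 2.57143 kW and 0.63188 hp = 0.471193 kW.
2.57143 − 0.471193 ≈ 2.1002 kW.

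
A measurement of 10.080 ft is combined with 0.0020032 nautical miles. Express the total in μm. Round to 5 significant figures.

6.7823 × 10^6 micrometers

10.080 ft = 3.07238 × 10^6 μm and 0.0020032 nmi = 3.70993 × 10^6 μm.
3.07238 × 10^6 + 3.70993 × 10^6 ≈ 6.7823 × 10^6 μm.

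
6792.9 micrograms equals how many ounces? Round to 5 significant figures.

0.00023961 oz

1 μg = 3.52740 × 10^-8 oz.
6792.9 × 3.52740 × 10^-8 ≈ 0.00023961 oz.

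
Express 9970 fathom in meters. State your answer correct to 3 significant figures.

1 fathom = 1.82880 m.
Then 9970 × 1.82880 ≈ 18200 m.

18200 m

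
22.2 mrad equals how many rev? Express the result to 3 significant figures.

1 milliradian = 0.000159155 rev.
So 22.2 × 0.000159155 ≈ 0.00353 rev.

0.00353 rev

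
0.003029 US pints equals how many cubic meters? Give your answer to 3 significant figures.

1 US pint = 0.000473176 cubic meters.
So 0.003029 × 0.000473176 ≈ 1.43 × 10^-6 m³.

1.43 × 10^-6 m³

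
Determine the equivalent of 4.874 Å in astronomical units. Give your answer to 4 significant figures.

1 Å = 6.68459 × 10^-22 astronomical units.
4.874 × 6.68459 × 10^-22 ≈ 3.258 × 10^-21 au.

3.258 × 10^-21 au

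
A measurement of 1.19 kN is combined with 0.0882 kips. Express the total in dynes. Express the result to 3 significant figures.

1.58e+8 dyn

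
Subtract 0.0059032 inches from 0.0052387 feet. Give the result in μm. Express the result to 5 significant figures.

1446.8 micrometers

0.0052387 ft = 1596.76 μm and 0.0059032 in = 149.941 μm.
1596.76 − 149.941 ≈ 1446.8 μm.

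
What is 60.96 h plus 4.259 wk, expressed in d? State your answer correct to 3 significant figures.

60.96 h = 2.54000 d and 4.259 wk = 29.8130 d.
2.54000 + 29.8130 ≈ 32.4 d.

32.4 d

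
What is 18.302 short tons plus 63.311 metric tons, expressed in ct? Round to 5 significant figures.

18.302 short ton = 8.30165 × 10^7 ct and 63.311 t = 3.16555 × 10^8 ct.
8.30165 × 10^7 + 3.16555 × 10^8 ≈ 3.9957 × 10^8 ct.

3.9957 × 10^8 carats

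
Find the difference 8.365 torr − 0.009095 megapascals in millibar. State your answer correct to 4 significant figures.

8.365 torr = 11.1524 mbar and 0.009095 MPa = 90.9500 mbar.
11.1524 − 90.9500 ≈ -79.80 mbar.

-79.80 millibar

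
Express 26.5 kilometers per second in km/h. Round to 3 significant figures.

1 km/s = 3600.00 kilometers per hour.
So 26.5 × 3600.00 ≈ 95400 km/h.

95400 kilometers per hour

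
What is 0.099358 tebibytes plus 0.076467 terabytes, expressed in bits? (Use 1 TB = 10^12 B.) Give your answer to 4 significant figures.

0.099358 TiB = 8.73962 × 10^11 bit and 0.076467 TB = 6.11736 × 10^11 bit.
8.73962 × 10^11 + 6.11736 × 10^11 ≈ 1.486 × 10^12 bit.

1.486 × 10^12 bit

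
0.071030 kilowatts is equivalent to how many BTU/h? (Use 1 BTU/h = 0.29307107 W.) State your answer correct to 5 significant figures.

242.36 BTU/h

1 kW = 3412.14 BTU per hour.
Then 0.071030 × 3412.14 ≈ 242.36 BTU/h.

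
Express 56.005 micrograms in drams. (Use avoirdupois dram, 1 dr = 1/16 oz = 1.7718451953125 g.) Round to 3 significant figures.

1 μg = 5.64383 × 10^-7 dr.
Then 56.005 × 5.64383 × 10^-7 ≈ 3.16 × 10^-5 dr.

3.16 × 10^-5 drams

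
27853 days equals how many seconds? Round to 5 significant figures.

2.4065e+9 s

1 d = 86400.0 seconds.
27853 × 86400.0 ≈ 2.4065e+9 s.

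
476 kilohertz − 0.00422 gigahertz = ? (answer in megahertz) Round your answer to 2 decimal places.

476 kHz = 0.476000 MHz and 0.00422 GHz = 4.22000 MHz.
0.476000 − 4.22000 ≈ -3.74 MHz.

-3.74 MHz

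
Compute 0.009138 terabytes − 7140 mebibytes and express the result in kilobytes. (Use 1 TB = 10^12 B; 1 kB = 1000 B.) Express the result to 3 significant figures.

0.009138 TB = 9.13800 × 10^6 kB and 7140 MiB = 7.48683 × 10^6 kB.
9.13800 × 10^6 − 7.48683 × 10^6 ≈ 1.65 × 10^6 kB.

1.65 × 10^6 kB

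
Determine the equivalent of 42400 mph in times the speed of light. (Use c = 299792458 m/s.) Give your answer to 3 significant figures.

1 mile per hour = 1.49116e-9 times the speed of light.
Thus 42400 × 1.49116e-9 ≈ 6.32e-5 c.

6.32e-5 c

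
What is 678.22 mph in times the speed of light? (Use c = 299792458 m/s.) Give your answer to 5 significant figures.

1.0113e-6 c

1 mile per hour = 1.49116e-9 c.
678.22 × 1.49116e-9 ≈ 1.0113e-6 c.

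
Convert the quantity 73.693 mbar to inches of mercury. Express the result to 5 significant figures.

1 mbar = 0.0295300 inHg.
73.693 × 0.0295300 ≈ 2.1762 inHg.

2.1762 inches of mercury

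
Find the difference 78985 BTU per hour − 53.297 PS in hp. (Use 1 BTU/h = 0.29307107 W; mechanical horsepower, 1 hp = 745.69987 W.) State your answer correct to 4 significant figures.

-21.53 hp

78985 BTU/h = 31.0423 hp and 53.297 PS = 52.5679 hp.
31.0423 − 52.5679 ≈ -21.53 hp.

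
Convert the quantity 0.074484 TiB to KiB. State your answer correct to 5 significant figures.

7.9977e+7 kibibytes

1 tebibyte = 1.073742e+9 kibibytes.
Thus 0.074484 × 1.073742e+9 ≈ 7.9977e+7 KiB.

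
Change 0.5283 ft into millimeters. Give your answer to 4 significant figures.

161.0 millimeters

1 foot = 304.800 mm.
Then 0.5283 × 304.800 ≈ 161.0 mm.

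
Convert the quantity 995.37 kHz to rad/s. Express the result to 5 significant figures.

6.2541 × 10^6 radians per second

1 kilohertz = 6283.19 rad/s.
Then 995.37 × 6283.19 ≈ 6.2541 × 10^6 rad/s.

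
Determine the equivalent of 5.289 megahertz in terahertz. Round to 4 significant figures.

5.289 × 10^-6 THz

1 MHz = 1.00000 × 10^-6 terahertz.
5.289 × 1.00000 × 10^-6 ≈ 5.289 × 10^-6 THz.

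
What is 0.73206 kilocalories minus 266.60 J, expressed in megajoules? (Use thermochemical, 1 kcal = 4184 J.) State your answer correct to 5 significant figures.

0.0027963 megajoules

0.73206 kcal = 0.00306294 MJ and 266.60 J = 0.000266600 MJ.
0.00306294 − 0.000266600 ≈ 0.0027963 MJ.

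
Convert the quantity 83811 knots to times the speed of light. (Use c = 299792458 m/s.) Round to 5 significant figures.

1 knot = 1.71600 × 10^-9 c.
So 83811 × 1.71600 × 10^-9 ≈ 0.00014382 c.

0.00014382 times the speed of light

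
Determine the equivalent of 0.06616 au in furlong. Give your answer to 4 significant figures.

4.920 × 10^7 furlong

1 astronomical unit = 7.43646 × 10^8 furlongs.
Then 0.06616 × 7.43646 × 10^8 ≈ 4.920 × 10^7 furlong.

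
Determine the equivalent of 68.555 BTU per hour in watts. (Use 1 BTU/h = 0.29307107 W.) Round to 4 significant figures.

20.09 W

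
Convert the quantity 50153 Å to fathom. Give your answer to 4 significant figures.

1 angstrom = 5.46807e-11 fathoms.
Thus 50153 × 5.46807e-11 ≈ 2.742e-6 fathom.

2.742e-6 fathom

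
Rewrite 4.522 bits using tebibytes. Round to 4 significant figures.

5.141e-13 tebibytes

1 bit = 1.13687e-13 TiB.
Then 4.522 × 1.13687e-13 ≈ 5.141e-13 TiB.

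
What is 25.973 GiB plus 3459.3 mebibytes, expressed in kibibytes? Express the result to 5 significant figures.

25.973 GiB = 2.72347e+7 KiB and 3459.3 MiB = 3.54232e+6 KiB.
2.72347e+7 + 3.54232e+6 ≈ 3.0777e+7 KiB.

3.0777e+7 kibibytes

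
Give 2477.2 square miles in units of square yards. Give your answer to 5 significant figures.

1 square mile = 3.09760e+6 yd².
Thus 2477.2 × 3.09760e+6 ≈ 7.6734e+9 yd².

7.6734e+9 square yards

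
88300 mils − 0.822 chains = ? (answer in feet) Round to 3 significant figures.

88300 mil = 7.35833 ft and 0.822 chain = 54.2520 ft.
7.35833 − 54.2520 ≈ -46.9 ft.

-46.9 feet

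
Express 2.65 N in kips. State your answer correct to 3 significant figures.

1 newton = 0.000224809 kip.
So 2.65 × 0.000224809 ≈ 0.000596 kip.

0.000596 kips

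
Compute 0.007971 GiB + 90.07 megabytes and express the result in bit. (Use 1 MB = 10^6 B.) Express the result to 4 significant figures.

0.007971 GiB = 6.84704 × 10^7 bit and 90.07 MB = 7.20560 × 10^8 bit.
6.84704 × 10^7 + 7.20560 × 10^8 ≈ 7.890 × 10^8 bit.

7.890 × 10^8 bits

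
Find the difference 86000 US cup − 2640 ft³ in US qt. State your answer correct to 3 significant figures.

-57500 US qt

86000 US cup = 21500.0 US qt and 2640 ft³ = 78994.3 US qt.
21500.0 − 78994.3 ≈ -57500 US qt.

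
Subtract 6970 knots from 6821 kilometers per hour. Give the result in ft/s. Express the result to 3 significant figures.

-5550 feet per second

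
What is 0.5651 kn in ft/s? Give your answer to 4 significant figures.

0.9538 feet per second

1 kn = 1.68781 feet per second.
0.5651 × 1.68781 ≈ 0.9538 ft/s.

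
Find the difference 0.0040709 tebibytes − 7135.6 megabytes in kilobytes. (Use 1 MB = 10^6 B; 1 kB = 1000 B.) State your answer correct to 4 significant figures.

0.0040709 TiB = 4.47600e+6 kB and 7135.6 MB = 7.13560e+6 kB.
4.47600e+6 − 7.13560e+6 ≈ -2.660e+6 kB.

-2.660e+6 kilobytes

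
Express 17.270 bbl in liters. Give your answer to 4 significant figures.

1 oil barrel = 158.987 liters.
17.270 × 158.987 ≈ 2746 L.

2746 liters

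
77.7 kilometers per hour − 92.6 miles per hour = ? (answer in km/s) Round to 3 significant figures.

-0.0198 km/s

77.7 km/h = 0.0215833 km/s and 92.6 mph = 0.0413959 km/s.
0.0215833 − 0.0413959 ≈ -0.0198 km/s.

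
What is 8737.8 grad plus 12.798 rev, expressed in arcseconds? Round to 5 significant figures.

4.4897 × 10^7 arcsec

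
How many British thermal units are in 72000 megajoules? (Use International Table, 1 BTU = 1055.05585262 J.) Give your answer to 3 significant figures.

1 MJ = 947.817 British thermal units.
So 72000 × 947.817 ≈ 6.82e+7 BTU.

6.82e+7 BTU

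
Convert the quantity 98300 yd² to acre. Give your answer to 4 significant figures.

1 square yard = 0.000206612 acre.
Then 98300 × 0.000206612 ≈ 20.31 acre.

20.31 acre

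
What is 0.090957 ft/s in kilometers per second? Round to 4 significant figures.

1 foot per second = 0.000304800 km/s.
So 0.090957 × 0.000304800 ≈ 2.772e-5 km/s.

2.772e-5 km/s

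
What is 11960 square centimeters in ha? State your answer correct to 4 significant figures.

0.0001196 ha

1 cm² = 1.00000 × 10^-8 ha.
Thus 11960 × 1.00000 × 10^-8 ≈ 0.0001196 ha.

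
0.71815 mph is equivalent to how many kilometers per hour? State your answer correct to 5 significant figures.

1.1558 km/h

1 mile per hour = 1.609344 kilometers per hour.
Thus 0.71815 × 1.609344 ≈ 1.1558 km/h.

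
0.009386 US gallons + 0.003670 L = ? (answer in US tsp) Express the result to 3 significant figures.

7.95 US tsp

0.009386 US gal = 7.20845 US tsp and 0.003670 L = 0.744585 US tsp.
7.20845 + 0.744585 ≈ 7.95 US tsp.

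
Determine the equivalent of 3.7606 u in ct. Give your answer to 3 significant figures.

1 atomic mass unit = 8.30270 × 10^-24 ct.
Then 3.7606 × 8.30270 × 10^-24 ≈ 3.12 × 10^-23 ct.

3.12 × 10^-23 ct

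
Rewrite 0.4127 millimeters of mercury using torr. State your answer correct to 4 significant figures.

1 mmHg = 1.00000 torr.
So 0.4127 × 1.00000 ≈ 0.4127 torr.

0.4127 torr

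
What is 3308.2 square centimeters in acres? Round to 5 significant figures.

8.1747e-5 acre

1 square centimeter = 2.47105e-8 acre.
Thus 3308.2 × 2.47105e-8 ≈ 8.1747e-5 acre.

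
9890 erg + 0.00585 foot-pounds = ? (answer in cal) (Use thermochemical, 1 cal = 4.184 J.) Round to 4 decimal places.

9890 erg = 0.000236377 cal and 0.00585 ft·lbf = 0.00189568 cal.
0.000236377 + 0.00189568 ≈ 0.0021 cal.

0.0021 cal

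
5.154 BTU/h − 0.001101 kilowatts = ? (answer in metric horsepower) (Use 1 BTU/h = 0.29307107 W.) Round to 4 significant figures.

0.0005567 metric horsepower

5.154 BTU/h = 0.0020536925 PS and 0.001101 kW = 0.0014969434 PS.
0.0020536925 − 0.0014969434 ≈ 0.0005567 PS.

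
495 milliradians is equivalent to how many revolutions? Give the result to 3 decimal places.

0.079 rev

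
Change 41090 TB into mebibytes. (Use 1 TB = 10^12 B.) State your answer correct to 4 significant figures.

3.919e+10 mebibytes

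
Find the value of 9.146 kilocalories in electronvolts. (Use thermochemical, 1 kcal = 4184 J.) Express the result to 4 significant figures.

2.388e+23 eV

1 kcal = 2.61145e+22 electronvolts.
9.146 × 2.61145e+22 ≈ 2.388e+23 eV.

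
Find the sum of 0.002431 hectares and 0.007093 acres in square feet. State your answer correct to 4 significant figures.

0.002431 ha = 261.671 ft² and 0.007093 acre = 308.971 ft².
261.671 + 308.971 ≈ 570.6 ft².

570.6 ft²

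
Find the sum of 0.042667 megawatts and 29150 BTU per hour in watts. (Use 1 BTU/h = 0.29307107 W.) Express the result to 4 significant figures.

0.042667 MW = 42667.0 W and 29150 BTU/h = 8543.02 W.
42667.0 + 8543.02 ≈ 51210 W.

51210 W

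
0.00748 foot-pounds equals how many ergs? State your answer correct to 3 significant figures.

101000 erg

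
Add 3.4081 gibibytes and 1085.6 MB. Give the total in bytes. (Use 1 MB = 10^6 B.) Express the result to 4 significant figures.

3.4081 GiB = 3.65942 × 10^9 B and 1085.6 MB = 1.08560 × 10^9 B.
3.65942 × 10^9 + 1.08560 × 10^9 ≈ 4.745 × 10^9 B.

4.745 × 10^9 B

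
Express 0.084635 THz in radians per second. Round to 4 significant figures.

5.318e+11 radians per second

1 terahertz = 6.28319e+12 radians per second.
So 0.084635 × 6.28319e+12 ≈ 5.318e+11 rad/s.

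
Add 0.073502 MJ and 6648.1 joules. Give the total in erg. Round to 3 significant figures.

8.02 × 10^11 erg

0.073502 MJ = 7.35020 × 10^11 erg and 6648.1 J = 6.64810 × 10^10 erg.
7.35020 × 10^11 + 6.64810 × 10^10 ≈ 8.02 × 10^11 erg.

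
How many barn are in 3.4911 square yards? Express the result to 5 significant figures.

2.9190e+28 barns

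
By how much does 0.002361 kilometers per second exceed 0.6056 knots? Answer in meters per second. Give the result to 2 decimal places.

0.002361 km/s = 2.36100 m/s and 0.6056 kn = 0.311548 m/s.
2.36100 − 0.311548 ≈ 2.05 m/s.

2.05 m/s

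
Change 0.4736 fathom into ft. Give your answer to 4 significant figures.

2.842 ft

1 fathom = 6.00000 ft.
Then 0.4736 × 6.00000 ≈ 2.842 ft.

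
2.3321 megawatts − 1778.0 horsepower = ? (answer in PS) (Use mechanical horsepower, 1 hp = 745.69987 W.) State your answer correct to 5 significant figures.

2.3321 MW = 3170.77 PS and 1778.0 hp = 1802.66 PS.
3170.77 − 1802.66 ≈ 1368.1 PS.

1368.1 metric horsepower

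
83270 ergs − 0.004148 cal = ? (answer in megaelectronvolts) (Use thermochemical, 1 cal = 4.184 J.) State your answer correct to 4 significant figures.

83270 erg = 5.19730e+10 MeV and 0.004148 cal = 1.08323e+11 MeV.
5.19730e+10 − 1.08323e+11 ≈ -5.635e+10 MeV.

-5.635e+10 megaelectronvolts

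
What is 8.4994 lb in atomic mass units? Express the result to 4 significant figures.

2.322e+27 atomic mass units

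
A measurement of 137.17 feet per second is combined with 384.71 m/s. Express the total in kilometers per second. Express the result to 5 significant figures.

0.42652 km/s

137.17 ft/s = 0.0418094 km/s and 384.71 m/s = 0.384710 km/s.
0.0418094 + 0.384710 ≈ 0.42652 km/s.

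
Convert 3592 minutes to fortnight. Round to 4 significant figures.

0.1782 fortnights

1 min = 4.96032e-5 fortnights.
So 3592 × 4.96032e-5 ≈ 0.1782 fortnight.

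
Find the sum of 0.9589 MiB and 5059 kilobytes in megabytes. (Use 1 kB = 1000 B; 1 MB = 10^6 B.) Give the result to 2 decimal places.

6.06 MB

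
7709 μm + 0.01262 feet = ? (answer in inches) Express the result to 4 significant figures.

0.4549 in

7709 μm = 0.303504 in and 0.01262 ft = 0.151440 in.
0.303504 + 0.151440 ≈ 0.4549 in.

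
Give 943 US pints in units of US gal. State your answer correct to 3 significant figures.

118 US gal

1 US pint = 0.125000 US gal.
943 × 0.125000 ≈ 118 US gal.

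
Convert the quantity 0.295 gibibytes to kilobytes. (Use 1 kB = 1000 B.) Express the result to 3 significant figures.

317000 kilobytes

1 GiB = 1.07374 × 10^6 kB.
So 0.295 × 1.07374 × 10^6 ≈ 317000 kB.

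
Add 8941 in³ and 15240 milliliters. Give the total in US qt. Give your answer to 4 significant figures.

170.9 US quarts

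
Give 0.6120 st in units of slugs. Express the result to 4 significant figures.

0.2663 slugs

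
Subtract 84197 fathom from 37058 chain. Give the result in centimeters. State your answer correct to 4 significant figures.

37058 chain = 7.45488 × 10^7 cm and 84197 fathom = 1.53979 × 10^7 cm.
7.45488 × 10^7 − 1.53979 × 10^7 ≈ 5.915 × 10^7 cm.

5.915 × 10^7 cm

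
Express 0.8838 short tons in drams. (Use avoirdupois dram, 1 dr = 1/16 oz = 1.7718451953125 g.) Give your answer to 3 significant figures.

453000 dr

1 short ton = 512000 drams.
0.8838 × 512000 ≈ 453000 dr.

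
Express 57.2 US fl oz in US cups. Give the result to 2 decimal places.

7.15 US cup

1 US fl oz = 0.125000 US cups.
Then 57.2 × 0.125000 ≈ 7.15 US cup.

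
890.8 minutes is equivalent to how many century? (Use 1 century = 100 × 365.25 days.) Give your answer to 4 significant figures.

1.694e-5 century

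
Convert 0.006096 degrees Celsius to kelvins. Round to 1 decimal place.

273.2 kelvins

K = °C + 273.15.
Applying the formula gives 273.2 K.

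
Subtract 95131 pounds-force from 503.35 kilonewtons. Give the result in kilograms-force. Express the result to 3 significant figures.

8180 kgf

503.35 kN = 51327.4 kgf and 95131 lbf = 43150.7 kgf.
51327.4 − 43150.7 ≈ 8180 kgf.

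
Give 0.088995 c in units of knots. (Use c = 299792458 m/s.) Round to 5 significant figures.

1 speed of light = 5.82750 × 10^8 kn.
0.088995 × 5.82750 × 10^8 ≈ 5.1862 × 10^7 kn.

5.1862 × 10^7 knots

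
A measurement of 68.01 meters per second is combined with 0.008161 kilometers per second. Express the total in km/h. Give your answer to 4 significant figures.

274.2 km/h

68.01 m/s = 244.836 km/h and 0.008161 km/s = 29.3796 km/h.
244.836 + 29.3796 ≈ 274.2 km/h.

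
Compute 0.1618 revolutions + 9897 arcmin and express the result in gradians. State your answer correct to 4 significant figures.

248.0 gradians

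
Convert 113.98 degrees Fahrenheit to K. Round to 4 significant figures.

318.7 K

K = (°F + 459.67) × 5/9.
Applying the formula gives 318.7 K.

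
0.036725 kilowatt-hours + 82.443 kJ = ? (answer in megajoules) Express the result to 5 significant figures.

0.21465 megajoules

0.036725 kWh = 0.132210 MJ and 82.443 kJ = 0.0824430 MJ.
0.132210 + 0.0824430 ≈ 0.21465 MJ.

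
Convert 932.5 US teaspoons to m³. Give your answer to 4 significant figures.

1 US tsp = 4.92892 × 10^-6 m³.
Thus 932.5 × 4.92892 × 10^-6 ≈ 0.004596 m³.

0.004596 m³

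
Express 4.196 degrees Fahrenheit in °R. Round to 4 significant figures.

463.9 degrees Rankine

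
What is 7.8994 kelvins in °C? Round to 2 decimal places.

K = °C + 273.15.
Applying the formula gives -265.25 °C.

-265.25 °C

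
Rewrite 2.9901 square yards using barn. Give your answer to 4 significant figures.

2.500e+28 barn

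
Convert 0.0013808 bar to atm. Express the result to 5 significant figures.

1 bar = 0.986923 atmospheres.
Thus 0.0013808 × 0.986923 ≈ 0.0013627 atm.

0.0013627 atm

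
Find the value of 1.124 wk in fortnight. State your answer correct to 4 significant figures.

1 wk = 0.500000 fortnights.
So 1.124 × 0.500000 ≈ 0.5620 fortnight.

0.5620 fortnights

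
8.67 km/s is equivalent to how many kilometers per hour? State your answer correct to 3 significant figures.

31200 kilometers per hour

1 kilometer per second = 3600.00 kilometers per hour.
8.67 × 3600.00 ≈ 31200 km/h.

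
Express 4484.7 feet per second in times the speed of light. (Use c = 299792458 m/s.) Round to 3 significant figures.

4.56 × 10^-6 c

1 foot per second = 1.01670 × 10^-9 times the speed of light.
Thus 4484.7 × 1.01670 × 10^-9 ≈ 4.56 × 10^-6 c.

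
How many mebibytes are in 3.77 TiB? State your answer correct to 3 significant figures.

1 tebibyte = 1.04858e+6 MiB.
3.77 × 1.04858e+6 ≈ 3.95e+6 MiB.

3.95e+6 MiB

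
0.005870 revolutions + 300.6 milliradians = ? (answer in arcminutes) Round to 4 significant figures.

1160 arcminutes

0.005870 rev = 126.792 arcmin and 300.6 mrad = 1033.39 arcmin.
126.792 + 1033.39 ≈ 1160 arcmin.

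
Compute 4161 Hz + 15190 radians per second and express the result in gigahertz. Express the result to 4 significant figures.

6.579e-6 GHz

4161 Hz = 4.16100e-6 GHz and 15190 rad/s = 2.41756e-6 GHz.
4.16100e-6 + 2.41756e-6 ≈ 6.579e-6 GHz.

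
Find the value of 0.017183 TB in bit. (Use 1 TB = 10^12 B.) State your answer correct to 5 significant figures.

1.3746e+11 bits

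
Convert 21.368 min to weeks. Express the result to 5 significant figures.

0.0021198 wk

1 min = 9.92063 × 10^-5 wk.
Then 21.368 × 9.92063 × 10^-5 ≈ 0.0021198 wk.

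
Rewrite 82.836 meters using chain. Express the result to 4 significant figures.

4.118 chain

1 m = 0.0497097 chains.
Then 82.836 × 0.0497097 ≈ 4.118 chain.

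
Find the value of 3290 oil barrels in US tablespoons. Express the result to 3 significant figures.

1 oil barrel = 10752.0 US tbsp.
Thus 3290 × 10752.0 ≈ 3.54e+7 US tbsp.

3.54e+7 US tablespoons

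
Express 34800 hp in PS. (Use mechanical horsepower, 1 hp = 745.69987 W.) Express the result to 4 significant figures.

35280 metric horsepower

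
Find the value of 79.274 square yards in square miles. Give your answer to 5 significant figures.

2.5592e-5 square miles

1 square yard = 3.22831e-7 mi².
Thus 79.274 × 3.22831e-7 ≈ 2.5592e-5 mi².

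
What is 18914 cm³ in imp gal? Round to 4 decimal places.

4.1605 imperial gallons

1 cubic centimeter = 0.000219969 imp gal.
Thus 18914 × 0.000219969 ≈ 4.1605 imp gal.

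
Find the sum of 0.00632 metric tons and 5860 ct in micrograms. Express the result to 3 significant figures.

0.00632 t = 6.32000e+9 μg and 5860 ct = 1.17200e+9 μg.
6.32000e+9 + 1.17200e+9 ≈ 7.49e+9 μg.

7.49e+9 μg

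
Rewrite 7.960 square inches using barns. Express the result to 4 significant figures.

5.135e+25 barn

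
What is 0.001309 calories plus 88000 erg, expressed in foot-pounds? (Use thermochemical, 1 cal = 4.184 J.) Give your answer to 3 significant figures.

0.0105 ft·lbf

0.001309 cal = 0.00403952 ft·lbf and 88000 erg = 0.00649055 ft·lbf.
0.00403952 + 0.00649055 ≈ 0.0105 ft·lbf.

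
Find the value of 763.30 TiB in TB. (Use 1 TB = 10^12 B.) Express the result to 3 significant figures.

1 TiB = 1.09951 terabytes.
Thus 763.30 × 1.09951 ≈ 839 TB.

839 TB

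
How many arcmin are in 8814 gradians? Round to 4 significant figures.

1 grad = 54.0000 arcmin.
Thus 8814 × 54.0000 ≈ 476000 arcmin.

476000 arcminutes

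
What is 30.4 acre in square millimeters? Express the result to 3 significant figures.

1.23e+11 square millimeters

1 acre = 4.04686e+9 mm².
Then 30.4 × 4.04686e+9 ≈ 1.23e+11 mm².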